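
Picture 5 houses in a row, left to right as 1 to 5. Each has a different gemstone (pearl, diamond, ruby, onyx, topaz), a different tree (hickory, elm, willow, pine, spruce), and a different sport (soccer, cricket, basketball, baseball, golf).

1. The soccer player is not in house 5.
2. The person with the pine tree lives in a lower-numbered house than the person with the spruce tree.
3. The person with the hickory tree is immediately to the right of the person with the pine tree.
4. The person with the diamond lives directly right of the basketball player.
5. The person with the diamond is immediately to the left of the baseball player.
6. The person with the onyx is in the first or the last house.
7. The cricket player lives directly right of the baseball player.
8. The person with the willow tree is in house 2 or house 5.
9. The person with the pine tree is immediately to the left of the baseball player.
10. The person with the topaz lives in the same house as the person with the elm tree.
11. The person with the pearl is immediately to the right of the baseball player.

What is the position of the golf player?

So house 1 gets elm for tree.
From clue 10, the person with the topaz must be in house 1.
The only gemstone still possible for house 5 is onyx.
Clue 11 places the baseball player in house 3.
The only gemstone still possible for house 4 is pearl.
The person with the diamond is in house 2 (clue 5).
From clue 7, the cricket player must be in house 4.
By clue 9, the person with the pine tree is in house 2.
The only gemstone still possible for house 3 is ruby.
House 5 sport: only golf fits.
The person with the hickory tree is in house 3 (clue 3).
The basketball player is in house 1 (clue 4).
The only tree still possible for house 4 is spruce.
House 5 tree: only willow fits.
That leaves soccer as the sport for house 2.
So: house 1 = topaz/elm/basketball, house 2 = diamond/pine/soccer, house 3 = ruby/hickory/baseball, house 4 = pearl/spruce/cricket, house 5 = onyx/willow/golf.

5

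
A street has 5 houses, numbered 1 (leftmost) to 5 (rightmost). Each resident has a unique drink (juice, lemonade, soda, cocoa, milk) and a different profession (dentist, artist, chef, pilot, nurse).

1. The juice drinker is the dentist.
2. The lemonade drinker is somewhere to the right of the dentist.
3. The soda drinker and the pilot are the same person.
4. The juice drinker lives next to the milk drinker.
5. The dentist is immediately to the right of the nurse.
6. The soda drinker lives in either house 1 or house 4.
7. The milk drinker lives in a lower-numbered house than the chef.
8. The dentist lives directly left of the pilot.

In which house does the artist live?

By clue 3, the soda drinker is in house 4.
The pilot is in house 4 (clue 3).
From clue 8, the dentist must be in house 3.
The juice drinker is in house 3 (clue 1).
Clue 2 places the lemonade drinker in house 5.
By clue 4, the milk drinker is in house 2.
By clue 5, the nurse is in house 2.
From clue 7, the chef must be in house 5.
That leaves cocoa as the drink for house 1.
House 1's profession must be artist (nothing else left).
So: house 1 = cocoa/artist, house 2 = milk/nurse, house 3 = juice/dentist, house 4 = soda/pilot, house 5 = lemonade/chef.

1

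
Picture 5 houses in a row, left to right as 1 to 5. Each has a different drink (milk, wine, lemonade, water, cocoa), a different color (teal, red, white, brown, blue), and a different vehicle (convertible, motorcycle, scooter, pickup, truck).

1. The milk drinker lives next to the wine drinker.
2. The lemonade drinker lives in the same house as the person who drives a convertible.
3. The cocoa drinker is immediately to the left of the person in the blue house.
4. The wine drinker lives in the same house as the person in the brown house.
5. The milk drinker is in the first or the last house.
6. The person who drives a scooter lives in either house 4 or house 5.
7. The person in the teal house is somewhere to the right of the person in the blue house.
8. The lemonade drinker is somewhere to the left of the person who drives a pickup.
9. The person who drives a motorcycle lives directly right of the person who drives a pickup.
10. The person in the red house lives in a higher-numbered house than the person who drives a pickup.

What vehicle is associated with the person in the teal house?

pickup

House 1's color must be white (nothing else left).
The milk drinker is narrowed to house 1 or 5; consider each.
Placing it in house 1 leads to a contradiction, so it's in house 5.
Clue 1 places the wine drinker in house 4.
From clue 4, the person in the brown house must be in house 4.
The only color still possible for house 2 is blue.
By clue 3, the cocoa drinker is in house 1.
The person in the red house is in house 5 (clue 10).
So house 3 gets teal for color.
That leaves truck as the vehicle for house 1.
That leaves convertible as the vehicle for house 2.
So house 3 gets pickup for vehicle.
The lemonade drinker is in house 2 (clue 2).
By clue 9, the person who drives a motorcycle is in house 4.
The only drink still possible for house 3 is water.
House 5's vehicle must be scooter (nothing else left).
So: house 1 = cocoa/white/truck, house 2 = lemonade/blue/convertible, house 3 = water/teal/pickup, house 4 = wine/brown/motorcycle, house 5 = milk/red/scooter.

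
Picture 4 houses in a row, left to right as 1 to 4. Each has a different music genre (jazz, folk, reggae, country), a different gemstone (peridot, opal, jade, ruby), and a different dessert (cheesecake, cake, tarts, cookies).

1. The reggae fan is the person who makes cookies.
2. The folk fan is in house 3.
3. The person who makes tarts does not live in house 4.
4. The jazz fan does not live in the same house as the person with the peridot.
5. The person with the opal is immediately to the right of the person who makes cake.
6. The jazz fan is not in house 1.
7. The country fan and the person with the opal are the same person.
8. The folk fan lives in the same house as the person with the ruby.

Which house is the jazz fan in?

2

From clue 2, the folk fan must be in house 3.
Clue 8 places the person with the ruby in house 3.
The only music genre still possible for house 1 is reggae.
Clue 1 places the person who makes cookies in house 1.
So house 4 gets cheesecake for dessert.
Clue 5: the person with the opal is in house 4.
The country fan is in house 4 (clue 7).
House 2 music genre: only jazz fits.
The only dessert still possible for house 2 is tarts.
The only dessert still possible for house 3 is cake.
From clue 4, the person with the peridot must be in house 1.
That leaves jade as the gemstone for house 2.
So: house 1 = reggae/peridot/cookies, house 2 = jazz/jade/tarts, house 3 = folk/ruby/cake, house 4 = country/opal/cheesecake.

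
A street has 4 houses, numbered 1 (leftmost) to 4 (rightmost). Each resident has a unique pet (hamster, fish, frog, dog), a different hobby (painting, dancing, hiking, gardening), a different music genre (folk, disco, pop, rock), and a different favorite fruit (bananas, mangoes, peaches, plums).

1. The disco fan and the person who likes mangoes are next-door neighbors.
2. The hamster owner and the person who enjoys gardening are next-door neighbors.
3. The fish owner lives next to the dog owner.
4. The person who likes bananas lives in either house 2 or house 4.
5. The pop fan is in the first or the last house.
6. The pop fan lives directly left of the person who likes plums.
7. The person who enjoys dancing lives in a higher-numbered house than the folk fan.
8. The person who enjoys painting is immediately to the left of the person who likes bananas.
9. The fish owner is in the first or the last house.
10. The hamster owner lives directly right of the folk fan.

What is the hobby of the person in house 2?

Clue 6: the pop fan is in house 1.
From clue 6, the person who likes plums must be in house 2.
Clue 8: the person who enjoys painting is in house 3.
House 4 hobby: only dancing fits.
That leaves bananas as the favorite fruit for house 4.
The hamster owner is in house 3 (clue 2).
Clue 2: the person who enjoys gardening is in house 2.
By clue 10, the folk fan is in house 2.
House 2's pet must be dog (nothing else left).
The only hobby still possible for house 1 is hiking.
House 3 music genre: only rock fits.
House 4 music genre: only disco fits.
By clue 1, the person who likes mangoes is in house 3.
The fish owner is in house 1 (clue 3).
That leaves frog as the pet for house 4.
That leaves peaches as the favorite fruit for house 1.
So: house 1 = fish/hiking/pop/peaches, house 2 = dog/gardening/folk/plums, house 3 = hamster/painting/rock/mangoes, house 4 = frog/dancing/disco/bananas.

gardening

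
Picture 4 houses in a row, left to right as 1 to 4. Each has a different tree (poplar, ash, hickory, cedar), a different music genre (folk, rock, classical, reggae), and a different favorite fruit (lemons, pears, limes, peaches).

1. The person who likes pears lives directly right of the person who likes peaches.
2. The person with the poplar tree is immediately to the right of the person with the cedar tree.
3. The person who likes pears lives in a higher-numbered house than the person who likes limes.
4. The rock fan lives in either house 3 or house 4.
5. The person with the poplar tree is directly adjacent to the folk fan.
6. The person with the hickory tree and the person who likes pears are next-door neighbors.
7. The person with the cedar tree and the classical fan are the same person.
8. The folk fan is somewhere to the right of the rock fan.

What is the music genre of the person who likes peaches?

The folk fan is in house 4 (clue 8).
Clue 8: the rock fan is in house 3.
From clue 5, the person with the poplar tree must be in house 3.
The person with the cedar tree is in house 2 (clue 2).
Clue 7 places the classical fan in house 2.
House 1's music genre must be reggae (nothing else left).
The only favorite fruit still possible for house 4 is lemons.
That leaves pears as the favorite fruit for house 3.
Clue 1: the person who likes peaches is in house 2.
The person with the hickory tree is in house 4 (clue 6).
The only tree still possible for house 1 is ash.
So house 1 gets limes for favorite fruit.
So: house 1 = ash/reggae/limes, house 2 = cedar/classical/peaches, house 3 = poplar/rock/pears, house 4 = hickory/folk/lemons.

classical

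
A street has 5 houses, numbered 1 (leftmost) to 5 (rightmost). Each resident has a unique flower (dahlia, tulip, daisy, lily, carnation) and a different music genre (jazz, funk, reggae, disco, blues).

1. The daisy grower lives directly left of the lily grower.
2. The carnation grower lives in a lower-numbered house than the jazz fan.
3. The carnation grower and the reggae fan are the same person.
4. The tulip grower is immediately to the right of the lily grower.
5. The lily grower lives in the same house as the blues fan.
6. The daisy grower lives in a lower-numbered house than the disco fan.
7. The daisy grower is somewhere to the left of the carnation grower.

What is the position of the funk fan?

1

House 1's music genre must be funk (nothing else left).
The carnation grower is narrowed to house 2 or 3 or 4; consider each.
Placing it in house 2 and house 3 leads to a contradiction, so it's in house 4.
By clue 2, the jazz fan is in house 5.
Clue 3: the reggae fan is in house 4.
The tulip grower is in house 3 (clue 4).
By clue 4, the lily grower is in house 2.
Clue 5: the blues fan is in house 2.
That leaves dahlia as the flower for house 5.
That leaves disco as the music genre for house 3.
House 1's flower must be daisy (nothing else left).
So: house 1 = daisy/funk, house 2 = lily/blues, house 3 = tulip/disco, house 4 = carnation/reggae, house 5 = dahlia/jazz.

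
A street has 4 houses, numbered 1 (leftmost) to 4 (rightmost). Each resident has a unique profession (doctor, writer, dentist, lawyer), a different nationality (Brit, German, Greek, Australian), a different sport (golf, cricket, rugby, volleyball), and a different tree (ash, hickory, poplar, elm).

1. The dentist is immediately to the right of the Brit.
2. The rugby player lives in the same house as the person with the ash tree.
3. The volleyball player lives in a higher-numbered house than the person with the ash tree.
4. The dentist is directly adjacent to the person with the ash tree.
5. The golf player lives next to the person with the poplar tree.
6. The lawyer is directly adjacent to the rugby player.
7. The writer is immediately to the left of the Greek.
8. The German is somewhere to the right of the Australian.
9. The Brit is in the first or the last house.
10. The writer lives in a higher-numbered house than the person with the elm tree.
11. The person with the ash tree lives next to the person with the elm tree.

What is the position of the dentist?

2

Clue 9: the Brit is in house 1.
By clue 1, the dentist is in house 2.
Clue 11: the person with the elm tree is in house 2.
So house 2 gets Australian for nationality.
The lawyer is in house 4 (clue 6).
The rugby player is in house 3 (clue 6).
The Greek is in house 4 (clue 7).
So house 1 gets doctor for profession.
House 3 profession: only writer fits.
The only nationality still possible for house 3 is German.
That leaves cricket as the sport for house 1.
By clue 2, the person with the ash tree is in house 3.
Clue 3 places the volleyball player in house 4.
So house 2 gets golf for sport.
So house 1 gets poplar for tree.
House 4's tree must be hickory (nothing else left).
So: house 1 = doctor/Brit/cricket/poplar, house 2 = dentist/Australian/golf/elm, house 3 = writer/German/rugby/ash, house 4 = lawyer/Greek/volleyball/hickory.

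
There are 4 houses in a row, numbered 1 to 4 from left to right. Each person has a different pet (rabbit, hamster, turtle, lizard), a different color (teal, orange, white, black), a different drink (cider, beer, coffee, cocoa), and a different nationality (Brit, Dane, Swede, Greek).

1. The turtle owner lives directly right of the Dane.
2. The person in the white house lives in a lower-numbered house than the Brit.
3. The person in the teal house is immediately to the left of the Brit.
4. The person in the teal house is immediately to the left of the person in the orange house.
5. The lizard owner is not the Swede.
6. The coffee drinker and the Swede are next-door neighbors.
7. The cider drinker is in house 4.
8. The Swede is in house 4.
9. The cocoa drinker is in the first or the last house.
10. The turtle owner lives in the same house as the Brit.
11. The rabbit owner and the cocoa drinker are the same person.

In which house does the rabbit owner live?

1

The cider drinker is in house 4 (clue 7).
From clue 8, the Swede must be in house 4.
That leaves cocoa as the drink for house 1.
The coffee drinker is in house 3 (clue 6).
Clue 11: the rabbit owner is in house 1.
So house 4 gets hamster for pet.
The only color still possible for house 4 is black.
The only drink still possible for house 2 is beer.
So house 3 gets orange for color.
By clue 4, the person in the teal house is in house 2.
So house 1 gets white for color.
From clue 3, the Brit must be in house 3.
The turtle owner is in house 3 (clue 10).
The only pet still possible for house 2 is lizard.
Clue 1 places the Dane in house 2.
So house 1 gets Greek for nationality.
So: house 1 = rabbit/white/cocoa/Greek, house 2 = lizard/teal/beer/Dane, house 3 = turtle/orange/coffee/Brit, house 4 = hamster/black/cider/Swede.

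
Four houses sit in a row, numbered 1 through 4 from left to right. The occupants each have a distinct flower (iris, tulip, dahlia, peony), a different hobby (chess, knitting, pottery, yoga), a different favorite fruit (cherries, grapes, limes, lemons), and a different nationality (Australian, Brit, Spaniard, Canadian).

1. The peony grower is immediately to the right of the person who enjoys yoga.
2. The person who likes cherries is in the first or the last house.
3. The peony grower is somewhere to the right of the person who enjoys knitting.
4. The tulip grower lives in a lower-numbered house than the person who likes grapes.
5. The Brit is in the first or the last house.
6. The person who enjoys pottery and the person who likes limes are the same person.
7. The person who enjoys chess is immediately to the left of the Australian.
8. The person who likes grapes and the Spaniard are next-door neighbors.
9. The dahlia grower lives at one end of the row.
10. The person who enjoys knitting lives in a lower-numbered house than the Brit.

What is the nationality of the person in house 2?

Spaniard

Clue 10: the Brit is in house 4.
That leaves pottery as the hobby for house 4.
Clue 6 places the person who likes limes in house 4.
The only favorite fruit still possible for house 1 is cherries.
The dahlia grower is narrowed to house 1 or 4; consider each.
Placing it in house 4 leads to a contradiction, so it's in house 1.
By clue 4, the person who likes grapes is in house 3.
Clue 8 places the Spaniard in house 2.
The only flower still possible for house 2 is tulip.
So house 2 gets lemons for favorite fruit.
So house 1 gets Canadian for nationality.
So house 3 gets Australian for nationality.
Clue 7: the person who enjoys chess is in house 2.
The only hobby still possible for house 1 is knitting.
House 3's hobby must be yoga (nothing else left).
Clue 1: the peony grower is in house 4.
The only flower still possible for house 3 is iris.
So: house 1 = dahlia/knitting/cherries/Canadian, house 2 = tulip/chess/lemons/Spaniard, house 3 = iris/yoga/grapes/Australian, house 4 = peony/pottery/limes/Brit.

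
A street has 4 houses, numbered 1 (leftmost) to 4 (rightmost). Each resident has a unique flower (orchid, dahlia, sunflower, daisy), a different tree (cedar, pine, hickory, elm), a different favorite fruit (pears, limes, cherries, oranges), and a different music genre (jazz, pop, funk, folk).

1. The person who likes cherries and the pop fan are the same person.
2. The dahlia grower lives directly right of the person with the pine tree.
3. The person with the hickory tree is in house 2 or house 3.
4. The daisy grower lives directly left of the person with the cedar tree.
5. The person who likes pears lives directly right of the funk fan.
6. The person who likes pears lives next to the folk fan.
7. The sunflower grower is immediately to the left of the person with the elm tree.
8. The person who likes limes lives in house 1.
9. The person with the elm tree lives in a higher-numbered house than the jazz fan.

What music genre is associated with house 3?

From clue 8, the person who likes limes must be in house 1.
The only tree still possible for house 1 is pine.
The dahlia grower is in house 2 (clue 2).
House 4's flower must be orchid (nothing else left).
The only tree still possible for house 3 is hickory.
The daisy grower is narrowed to house 1 or 3; consider each.
Placing it in house 3 leads to a contradiction, so it's in house 1.
From clue 4, the person with the cedar tree must be in house 2.
That leaves sunflower as the flower for house 3.
So house 4 gets elm for tree.
The person who likes cherries is narrowed to house 2 or 3 or 4; consider each.
Placing it in house 2 and house 3 leads to a contradiction, so it's in house 4.
Clue 1 places the pop fan in house 4.
The person who likes oranges is narrowed to house 2 or 3; consider each.
Placing it in house 2 leads to a contradiction, so it's in house 3.
That leaves pears as the favorite fruit for house 2.
The funk fan is in house 1 (clue 5).
The only music genre still possible for house 2 is jazz.
That leaves folk as the music genre for house 3.
So: house 1 = daisy/pine/limes/funk, house 2 = dahlia/cedar/pears/jazz, house 3 = sunflower/hickory/oranges/folk, house 4 = orchid/elm/cherries/pop.

folk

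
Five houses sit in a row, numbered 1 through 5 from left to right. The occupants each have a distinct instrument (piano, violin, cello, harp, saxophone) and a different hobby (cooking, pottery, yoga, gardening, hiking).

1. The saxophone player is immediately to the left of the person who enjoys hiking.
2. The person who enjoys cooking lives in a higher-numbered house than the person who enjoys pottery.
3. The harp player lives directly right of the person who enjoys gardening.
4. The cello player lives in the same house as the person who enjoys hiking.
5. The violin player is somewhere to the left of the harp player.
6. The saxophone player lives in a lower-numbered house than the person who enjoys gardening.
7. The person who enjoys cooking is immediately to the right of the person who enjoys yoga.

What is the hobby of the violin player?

The only hobby still possible for house 5 is cooking.
The person who enjoys yoga is in house 4 (clue 7).
House 1 hobby: only pottery fits.
The only instrument still possible for house 5 is piano.
The only instrument still possible for house 4 is harp.
Clue 3: the person who enjoys gardening is in house 3.
That leaves hiking as the hobby for house 2.
By clue 1, the saxophone player is in house 1.
Clue 4 places the cello player in house 2.
House 3's instrument must be violin (nothing else left).
So: house 1 = saxophone/pottery, house 2 = cello/hiking, house 3 = violin/gardening, house 4 = harp/yoga, house 5 = piano/cooking.

gardening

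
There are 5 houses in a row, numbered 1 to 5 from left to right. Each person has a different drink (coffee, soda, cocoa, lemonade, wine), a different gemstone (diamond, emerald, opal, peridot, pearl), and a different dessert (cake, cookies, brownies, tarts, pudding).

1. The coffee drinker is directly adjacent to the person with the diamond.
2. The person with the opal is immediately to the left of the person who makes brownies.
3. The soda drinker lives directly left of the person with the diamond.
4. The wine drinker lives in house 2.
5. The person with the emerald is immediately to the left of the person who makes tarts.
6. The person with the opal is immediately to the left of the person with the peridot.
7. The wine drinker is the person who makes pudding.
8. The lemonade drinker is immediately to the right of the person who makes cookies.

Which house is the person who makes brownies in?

5

Clue 4: the wine drinker is in house 2.
Clue 7 places the person who makes pudding in house 2.
That leaves pearl as the gemstone for house 1.
House 1 dessert: only cake fits.
The lemonade drinker is narrowed to house 4 or 5; consider each.
Placing it in house 5 leads to a contradiction, so it's in house 4.
From clue 8, the person who makes cookies must be in house 3.
So house 2 gets diamond for gemstone.
House 5's gemstone must be peridot (nothing else left).
By clue 3, the soda drinker is in house 1.
The person with the opal is in house 4 (clue 6).
House 5 drink: only cocoa fits.
So house 3 gets emerald for gemstone.
Clue 2 places the person who makes brownies in house 5.
By clue 5, the person who makes tarts is in house 4.
House 3's drink must be coffee (nothing else left).
So: house 1 = soda/pearl/cake, house 2 = wine/diamond/pudding, house 3 = coffee/emerald/cookies, house 4 = lemonade/opal/tarts, house 5 = cocoa/peridot/brownies.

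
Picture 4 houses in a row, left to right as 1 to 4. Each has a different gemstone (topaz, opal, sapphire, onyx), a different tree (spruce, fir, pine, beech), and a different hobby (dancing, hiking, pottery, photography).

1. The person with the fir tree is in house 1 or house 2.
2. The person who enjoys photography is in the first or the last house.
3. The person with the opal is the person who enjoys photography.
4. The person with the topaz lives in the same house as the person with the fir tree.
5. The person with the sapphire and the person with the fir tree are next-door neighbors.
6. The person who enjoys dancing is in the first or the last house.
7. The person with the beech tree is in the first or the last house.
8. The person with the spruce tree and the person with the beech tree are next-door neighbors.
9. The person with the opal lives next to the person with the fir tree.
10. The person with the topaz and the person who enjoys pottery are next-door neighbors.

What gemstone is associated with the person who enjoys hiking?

By clue 9, the person with the opal is in house 1.
Clue 9 places the person with the fir tree in house 2.
House 4's gemstone must be onyx (nothing else left).
By clue 3, the person who enjoys photography is in house 1.
By clue 5, the person with the sapphire is in house 3.
From clue 8, the person with the beech tree must be in house 4.
So house 2 gets topaz for gemstone.
House 1's tree must be pine (nothing else left).
So house 3 gets spruce for tree.
So house 2 gets hiking for hobby.
So house 3 gets pottery for hobby.
The only hobby still possible for house 4 is dancing.
So: house 1 = opal/pine/photography, house 2 = topaz/fir/hiking, house 3 = sapphire/spruce/pottery, house 4 = onyx/beech/dancing.

topaz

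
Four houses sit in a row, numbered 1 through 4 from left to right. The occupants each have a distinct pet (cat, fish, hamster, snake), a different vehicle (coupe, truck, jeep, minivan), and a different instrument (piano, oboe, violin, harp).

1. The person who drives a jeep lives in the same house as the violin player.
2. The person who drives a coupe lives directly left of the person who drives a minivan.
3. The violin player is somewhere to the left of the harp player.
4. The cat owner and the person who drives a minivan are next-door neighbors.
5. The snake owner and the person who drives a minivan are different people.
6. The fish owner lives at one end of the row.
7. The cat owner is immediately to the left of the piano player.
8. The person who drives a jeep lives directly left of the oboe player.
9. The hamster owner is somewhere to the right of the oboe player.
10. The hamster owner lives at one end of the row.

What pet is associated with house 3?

cat

From clue 10, the hamster owner must be in house 4.
The only instrument still possible for house 1 is violin.
From clue 1, the person who drives a jeep must be in house 1.
The oboe player is in house 2 (clue 8).
So house 1 gets fish for pet.
The cat owner is narrowed to house 2 or 3; consider each.
Placing it in house 2 leads to a contradiction, so it's in house 3.
By clue 4, the person who drives a minivan is in house 4.
From clue 7, the piano player must be in house 4.
That leaves snake as the pet for house 2.
House 3's instrument must be harp (nothing else left).
By clue 2, the person who drives a coupe is in house 3.
That leaves truck as the vehicle for house 2.
So: house 1 = fish/jeep/violin, house 2 = snake/truck/oboe, house 3 = cat/coupe/harp, house 4 = hamster/minivan/piano.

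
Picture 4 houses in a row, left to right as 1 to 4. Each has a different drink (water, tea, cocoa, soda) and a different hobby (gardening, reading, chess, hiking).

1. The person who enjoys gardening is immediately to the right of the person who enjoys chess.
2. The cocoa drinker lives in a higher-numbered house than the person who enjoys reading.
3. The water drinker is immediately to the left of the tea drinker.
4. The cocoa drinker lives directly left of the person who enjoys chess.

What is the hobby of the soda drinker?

From clue 4, the cocoa drinker must be in house 2.
Clue 4 places the person who enjoys chess in house 3.
From clue 1, the person who enjoys gardening must be in house 4.
Clue 2 places the person who enjoys reading in house 1.
Clue 3: the water drinker is in house 3.
By clue 3, the tea drinker is in house 4.
House 1 drink: only soda fits.
So house 2 gets hiking for hobby.
So: house 1 = soda/reading, house 2 = cocoa/hiking, house 3 = water/chess, house 4 = tea/gardening.

reading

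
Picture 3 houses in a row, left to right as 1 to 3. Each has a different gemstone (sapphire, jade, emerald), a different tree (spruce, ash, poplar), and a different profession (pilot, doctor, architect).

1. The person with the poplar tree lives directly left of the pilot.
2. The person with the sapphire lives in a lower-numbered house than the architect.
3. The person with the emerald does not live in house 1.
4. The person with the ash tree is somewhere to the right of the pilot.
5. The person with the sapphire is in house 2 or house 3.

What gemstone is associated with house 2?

sapphire

Clue 4: the person with the ash tree is in house 3.
From clue 4, the pilot must be in house 2.
Clue 5: the person with the sapphire is in house 2.
That leaves jade as the gemstone for house 1.
That leaves emerald as the gemstone for house 3.
House 1's profession must be doctor (nothing else left).
The only profession still possible for house 3 is architect.
Clue 1: the person with the poplar tree is in house 1.
House 2's tree must be spruce (nothing else left).
So: house 1 = jade/poplar/doctor, house 2 = sapphire/spruce/pilot, house 3 = emerald/ash/architect.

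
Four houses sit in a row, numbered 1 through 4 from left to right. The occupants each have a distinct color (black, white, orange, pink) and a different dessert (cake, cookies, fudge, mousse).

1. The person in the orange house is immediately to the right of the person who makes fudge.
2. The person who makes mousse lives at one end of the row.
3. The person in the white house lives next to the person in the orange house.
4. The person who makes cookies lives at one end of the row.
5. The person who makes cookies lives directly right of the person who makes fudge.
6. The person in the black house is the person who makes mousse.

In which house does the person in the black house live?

1

By clue 5, the person who makes cookies is in house 4.
Clue 5: the person who makes fudge is in house 3.
House 1 dessert: only mousse fits.
That leaves cake as the dessert for house 2.
The person in the orange house is in house 4 (clue 1).
By clue 3, the person in the white house is in house 3.
The person in the black house is in house 1 (clue 6).
So house 2 gets pink for color.
So: house 1 = black/mousse, house 2 = pink/cake, house 3 = white/fudge, house 4 = orange/cookies.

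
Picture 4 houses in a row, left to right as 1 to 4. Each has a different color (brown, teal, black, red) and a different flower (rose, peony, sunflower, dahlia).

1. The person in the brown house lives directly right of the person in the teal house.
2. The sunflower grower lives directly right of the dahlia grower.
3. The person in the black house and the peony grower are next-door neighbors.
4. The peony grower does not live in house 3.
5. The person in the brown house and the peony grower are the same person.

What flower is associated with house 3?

dahlia

The person in the black house is narrowed to house 1 or 3; consider each.
Placing it in house 1 leads to a contradiction, so it's in house 3.
The person in the brown house is in house 2 (clue 1).
By clue 5, the peony grower is in house 2.
The only color still possible for house 1 is teal.
House 4 color: only red fits.
By clue 2, the sunflower grower is in house 4.
Clue 2 places the dahlia grower in house 3.
House 1 flower: only rose fits.
So: house 1 = teal/rose, house 2 = brown/peony, house 3 = black/dahlia, house 4 = red/sunflower.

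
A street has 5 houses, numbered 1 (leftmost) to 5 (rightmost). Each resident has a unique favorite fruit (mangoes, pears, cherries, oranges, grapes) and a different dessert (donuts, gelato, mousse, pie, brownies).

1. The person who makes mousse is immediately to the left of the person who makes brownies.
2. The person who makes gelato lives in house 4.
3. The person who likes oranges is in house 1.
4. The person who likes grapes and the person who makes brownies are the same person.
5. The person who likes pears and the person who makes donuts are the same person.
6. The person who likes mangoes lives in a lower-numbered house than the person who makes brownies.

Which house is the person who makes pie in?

Clue 2: the person who makes gelato is in house 4.
From clue 3, the person who likes oranges must be in house 1.
The person who likes mangoes is in house 2 (clue 6).
The person who makes brownies is in house 3 (clue 6).
House 3 favorite fruit: only grapes fits.
House 4 favorite fruit: only cherries fits.
House 5 favorite fruit: only pears fits.
Clue 1 places the person who makes mousse in house 2.
By clue 5, the person who makes donuts is in house 5.
The only dessert still possible for house 1 is pie.
So: house 1 = oranges/pie, house 2 = mangoes/mousse, house 3 = grapes/brownies, house 4 = cherries/gelato, house 5 = pears/donuts.

1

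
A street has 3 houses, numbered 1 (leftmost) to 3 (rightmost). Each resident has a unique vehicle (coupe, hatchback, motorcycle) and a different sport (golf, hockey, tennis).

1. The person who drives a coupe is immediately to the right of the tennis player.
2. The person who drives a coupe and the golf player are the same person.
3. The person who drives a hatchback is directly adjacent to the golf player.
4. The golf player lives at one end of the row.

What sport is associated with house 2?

The golf player is in house 3 (clue 4).
Clue 2: the person who drives a coupe is in house 3.
By clue 3, the person who drives a hatchback is in house 2.
That leaves motorcycle as the vehicle for house 1.
The tennis player is in house 2 (clue 1).
House 1's sport must be hockey (nothing else left).
So: house 1 = motorcycle/hockey, house 2 = hatchback/tennis, house 3 = coupe/golf.

tennis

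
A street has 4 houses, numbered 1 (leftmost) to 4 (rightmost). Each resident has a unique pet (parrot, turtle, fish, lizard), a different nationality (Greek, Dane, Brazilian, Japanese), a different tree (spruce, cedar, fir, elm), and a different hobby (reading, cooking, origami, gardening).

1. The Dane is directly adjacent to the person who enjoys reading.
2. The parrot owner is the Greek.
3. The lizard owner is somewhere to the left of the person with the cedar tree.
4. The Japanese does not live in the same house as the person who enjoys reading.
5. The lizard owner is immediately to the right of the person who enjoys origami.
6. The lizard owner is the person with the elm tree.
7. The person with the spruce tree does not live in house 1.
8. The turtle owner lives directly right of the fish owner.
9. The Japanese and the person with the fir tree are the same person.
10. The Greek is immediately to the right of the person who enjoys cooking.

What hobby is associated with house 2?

So house 1 gets fir for tree.
Clue 9 places the Japanese in house 1.
So house 1 gets fish for pet.
From clue 8, the turtle owner must be in house 2.
So house 3 gets lizard for pet.
That leaves parrot as the pet for house 4.
Clue 2 places the Greek in house 4.
From clue 3, the person with the cedar tree must be in house 4.
From clue 5, the person who enjoys origami must be in house 2.
The person with the elm tree is in house 3 (clue 6).
From clue 10, the person who enjoys cooking must be in house 3.
So house 2 gets spruce for tree.
House 1's hobby must be gardening (nothing else left).
House 4's hobby must be reading (nothing else left).
Clue 1 places the Dane in house 3.
The only nationality still possible for house 2 is Brazilian.
So: house 1 = fish/Japanese/fir/gardening, house 2 = turtle/Brazilian/spruce/origami, house 3 = lizard/Dane/elm/cooking, house 4 = parrot/Greek/cedar/reading.

origami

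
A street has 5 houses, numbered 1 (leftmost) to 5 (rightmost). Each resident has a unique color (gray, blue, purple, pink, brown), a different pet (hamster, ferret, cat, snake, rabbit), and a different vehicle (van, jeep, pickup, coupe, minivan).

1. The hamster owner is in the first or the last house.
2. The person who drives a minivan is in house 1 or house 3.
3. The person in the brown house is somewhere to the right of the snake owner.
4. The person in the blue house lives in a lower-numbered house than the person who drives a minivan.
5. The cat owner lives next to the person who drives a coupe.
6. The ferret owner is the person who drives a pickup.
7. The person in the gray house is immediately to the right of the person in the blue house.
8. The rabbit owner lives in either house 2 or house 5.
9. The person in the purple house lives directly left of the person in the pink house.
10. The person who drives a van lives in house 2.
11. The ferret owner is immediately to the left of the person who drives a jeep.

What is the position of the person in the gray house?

2

Clue 4: the person who drives a minivan is in house 3.
Clue 10 places the person who drives a van in house 2.
Clue 11: the ferret owner is in house 4.
From clue 11, the person who drives a jeep must be in house 5.
Clue 6: the person who drives a pickup is in house 4.
House 1's vehicle must be coupe (nothing else left).
Clue 5 places the cat owner in house 2.
House 3 pet: only snake fits.
House 5 pet: only rabbit fits.
House 1 pet: only hamster fits.
The person in the blue house is narrowed to house 1 or 2; consider each.
Placing it in house 2 leads to a contradiction, so it's in house 1.
The person in the gray house is in house 2 (clue 7).
So house 3 gets purple for color.
By clue 9, the person in the pink house is in house 4.
That leaves brown as the color for house 5.
So: house 1 = blue/hamster/coupe, house 2 = gray/cat/van, house 3 = purple/snake/minivan, house 4 = pink/ferret/pickup, house 5 = brown/rabbit/jeep.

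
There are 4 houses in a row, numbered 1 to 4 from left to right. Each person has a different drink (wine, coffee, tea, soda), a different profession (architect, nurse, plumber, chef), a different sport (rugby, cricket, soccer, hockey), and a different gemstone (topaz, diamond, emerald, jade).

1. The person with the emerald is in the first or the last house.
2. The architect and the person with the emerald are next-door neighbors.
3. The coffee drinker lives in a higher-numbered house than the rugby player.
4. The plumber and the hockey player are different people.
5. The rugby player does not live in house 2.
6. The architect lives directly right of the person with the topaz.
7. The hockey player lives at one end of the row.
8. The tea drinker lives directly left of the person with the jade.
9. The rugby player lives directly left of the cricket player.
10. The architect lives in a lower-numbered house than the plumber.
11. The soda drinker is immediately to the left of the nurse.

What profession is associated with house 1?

chef

So house 1 gets chef for profession.
The architect is narrowed to house 2 or 3; consider each.
Placing it in house 2 leads to a contradiction, so it's in house 3.
Clue 2 places the person with the emerald in house 4.
Clue 6 places the person with the topaz in house 2.
Clue 10 places the plumber in house 4.
So house 2 gets nurse for profession.
So house 1 gets diamond for gemstone.
House 3's gemstone must be jade (nothing else left).
By clue 4, the hockey player is in house 1.
The tea drinker is in house 2 (clue 8).
The soda drinker is in house 1 (clue 11).
By clue 3, the coffee drinker is in house 4.
The cricket player is in house 4 (clue 9).
House 3's drink must be wine (nothing else left).
House 2's sport must be soccer (nothing else left).
The only sport still possible for house 3 is rugby.
So: house 1 = soda/chef/hockey/diamond, house 2 = tea/nurse/soccer/topaz, house 3 = wine/architect/rugby/jade, house 4 = coffee/plumber/cricket/emerald.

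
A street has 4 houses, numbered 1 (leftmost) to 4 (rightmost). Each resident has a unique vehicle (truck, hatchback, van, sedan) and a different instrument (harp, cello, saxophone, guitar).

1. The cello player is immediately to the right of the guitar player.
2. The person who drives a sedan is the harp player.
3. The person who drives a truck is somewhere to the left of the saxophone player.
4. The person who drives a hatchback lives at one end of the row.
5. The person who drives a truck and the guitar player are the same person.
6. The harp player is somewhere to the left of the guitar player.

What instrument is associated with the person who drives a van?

That leaves harp as the instrument for house 1.
Clue 2 places the person who drives a sedan in house 1.
That leaves hatchback as the vehicle for house 4.
House 2's instrument must be guitar (nothing else left).
By clue 1, the cello player is in house 3.
By clue 5, the person who drives a truck is in house 2.
That leaves van as the vehicle for house 3.
So house 4 gets saxophone for instrument.
So: house 1 = sedan/harp, house 2 = truck/guitar, house 3 = van/cello, house 4 = hatchback/saxophone.

cello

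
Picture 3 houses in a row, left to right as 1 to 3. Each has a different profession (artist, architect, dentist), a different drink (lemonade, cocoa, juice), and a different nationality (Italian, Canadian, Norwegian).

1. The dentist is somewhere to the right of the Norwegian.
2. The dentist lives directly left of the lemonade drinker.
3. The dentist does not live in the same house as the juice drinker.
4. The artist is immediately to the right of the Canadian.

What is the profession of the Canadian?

dentist

Clue 2 places the dentist in house 2.
The lemonade drinker is in house 3 (clue 2).
House 1 profession: only architect fits.
House 3's profession must be artist (nothing else left).
House 1 drink: only juice fits.
House 2 drink: only cocoa fits.
That leaves Italian as the nationality for house 3.
Clue 1: the Norwegian is in house 1.
Clue 4 places the Canadian in house 2.
So: house 1 = architect/juice/Norwegian, house 2 = dentist/cocoa/Canadian, house 3 = artist/lemonade/Italian.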